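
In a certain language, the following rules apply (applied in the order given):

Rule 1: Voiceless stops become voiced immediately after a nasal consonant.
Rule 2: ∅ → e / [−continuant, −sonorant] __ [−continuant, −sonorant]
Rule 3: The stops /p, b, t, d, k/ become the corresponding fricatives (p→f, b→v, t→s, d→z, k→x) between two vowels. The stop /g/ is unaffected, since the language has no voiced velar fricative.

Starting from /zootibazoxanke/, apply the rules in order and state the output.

Rule 1 (post-nasal voicing): /k/ is a voiceless stop immediately after the nasal /n/, so it voices to [g]. /zootibazoxanke/ → zootibazoxange.
Rule 2 (stop-cluster e-epenthesis): no segment meets the environment; /zootibazoxange/ is unchanged.
Rule 3 (intervocalic spirantization): /t/ is a stop between vowels /o/ and /i/, so it spirantizes to the fricative [s]. /b/ is a stop between vowels /i/ and /a/, so it spirantizes to the fricative [v]. /zootibazoxange/ → zoosivazoxange.

zoosivazoxange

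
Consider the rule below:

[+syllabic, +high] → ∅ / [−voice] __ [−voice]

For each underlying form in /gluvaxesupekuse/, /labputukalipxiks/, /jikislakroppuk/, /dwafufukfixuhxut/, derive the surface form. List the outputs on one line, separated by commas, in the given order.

/gluvaxesupekuse/: /u/ is a high vowel flanked by voiceless consonants /s/ and /p/, so it deletes. /u/ is a high vowel flanked by voiceless consonants /k/ and /s/, so it deletes. → [gluvaxespekse].
/labputukalipxiks/: /u/ is a high vowel flanked by voiceless consonants /p/ and /t/, so it deletes. /u/ is a high vowel flanked by voiceless consonants /t/ and /k/, so it deletes. /i/ is a high vowel flanked by voiceless consonants /x/ and /k/, so it deletes. → [labptkalipxks].
/jikislakroppuk/: /i/ is a high vowel flanked by voiceless consonants /k/ and /s/, so it deletes. /u/ is a high vowel flanked by voiceless consonants /p/ and /k/, so it deletes. → [jikslakroppk].
/dwafufukfixuhxut/: /u/ is a high vowel flanked by voiceless consonants /f/ and /f/, so it deletes. /u/ is a high vowel flanked by voiceless consonants /f/ and /k/, so it deletes. /i/ is a high vowel flanked by voiceless consonants /f/ and /x/, so it deletes. /u/ is a high vowel flanked by voiceless consonants /x/ and /h/, so it deletes. /u/ is a high vowel flanked by voiceless consonants /x/ and /t/, so it deletes. → [dwaffkfxhxt].

gluvaxespekse, labptkalipxks, jikslakroppk, dwaffkfxhxt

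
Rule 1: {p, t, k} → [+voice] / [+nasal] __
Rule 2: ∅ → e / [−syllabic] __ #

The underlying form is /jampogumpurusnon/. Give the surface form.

Rule 1 (post-nasal voicing): /p/ is a voiceless stop immediately after the nasal /m/, so it voices to [b]. /p/ is a voiceless stop immediately after the nasal /m/, so it voices to [b]. /jampogumpurusnon/ → jambogumburusnon.
Rule 2 (final e-epenthesis): the form ends in the consonant /n/, so [e] is inserted word-finally. /jambogumburusnon/ → jambogumburusnone.

jambogumburusnone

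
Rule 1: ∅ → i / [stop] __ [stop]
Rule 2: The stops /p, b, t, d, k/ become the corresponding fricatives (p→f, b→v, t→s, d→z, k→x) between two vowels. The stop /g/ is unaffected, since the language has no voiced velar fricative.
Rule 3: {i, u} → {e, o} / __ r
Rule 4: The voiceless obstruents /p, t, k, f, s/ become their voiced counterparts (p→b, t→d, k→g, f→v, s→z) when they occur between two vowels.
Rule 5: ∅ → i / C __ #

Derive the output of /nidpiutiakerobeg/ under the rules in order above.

Rule 1 (stop-cluster i-epenthesis): /d/ and /p/ form a stop–stop cluster, so [i] is inserted between them. /nidpiutiakerobeg/ → nidipiutiakerobeg.
Rule 2 (intervocalic spirantization): /d/ is a stop between vowels /i/ and /i/, so it spirantizes to the fricative [z]. /p/ is a stop between vowels /i/ and /i/, so it spirantizes to the fricative [f]. /t/ is a stop between vowels /u/ and /i/, so it spirantizes to the fricative [s]. /k/ is a stop between vowels /a/ and /e/, so it spirantizes to the fricative [x]. /b/ is a stop between vowels /o/ and /e/, so it spirantizes to the fricative [v]. /nidipiutiakerobeg/ → nizifiusiaxeroveg.
Rule 3 (pre-rhotic lowering): no segment meets the environment; /nizifiusiaxeroveg/ is unchanged.
Rule 4 (intervocalic voicing): /f/ is a voiceless obstruent between vowels /i/ and /i/, so it voices to [v]. /s/ is a voiceless obstruent between vowels /u/ and /i/, so it voices to [z]. /nizifiusiaxeroveg/ → niziviuziaxeroveg.
Rule 5 (final i-epenthesis): the form ends in the consonant /g/, so [i] is inserted word-finally. /niziviuziaxeroveg/ → niziviuziaxerovegi.

niziviuziaxerovegi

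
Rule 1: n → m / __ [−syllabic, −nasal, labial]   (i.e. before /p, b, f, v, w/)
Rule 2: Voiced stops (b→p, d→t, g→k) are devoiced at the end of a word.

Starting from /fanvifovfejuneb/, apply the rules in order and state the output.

famvifovfejunep

Rule 1 (nasal place assimilation): /n/ precedes the labial consonant /v/, so it assimilates in place to [m]. /fanvifovfejuneb/ → famvifovfejuneb.
Rule 2 (final devoicing): /b/ is a voiced stop in word-final position, so it devoices to [p]. /famvifovfejuneb/ → famvifovfejunep.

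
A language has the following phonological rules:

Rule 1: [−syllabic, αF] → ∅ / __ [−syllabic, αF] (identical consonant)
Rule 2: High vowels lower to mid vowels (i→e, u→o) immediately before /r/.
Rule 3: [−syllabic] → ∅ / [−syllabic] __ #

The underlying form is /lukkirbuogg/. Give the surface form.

Rule 1 (degemination): /kk/ is a geminate; the first /k/ deletes. /gg/ is a geminate; the first /g/ deletes. /lukkirbuogg/ → lukirbuog.
Rule 2 (pre-rhotic lowering): /i/ is a high vowel immediately before /r/, so it lowers to [e]. /lukirbuog/ → lukerbuog.
Rule 3 (final cluster simplification): no segment meets the environment; /lukerbuog/ is unchanged.

lukerbuog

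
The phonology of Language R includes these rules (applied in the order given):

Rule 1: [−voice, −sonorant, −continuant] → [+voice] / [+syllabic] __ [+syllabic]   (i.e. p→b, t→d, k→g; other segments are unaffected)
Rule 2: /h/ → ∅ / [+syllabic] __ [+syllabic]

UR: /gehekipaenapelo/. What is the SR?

Rule 1 (intervocalic voicing): /k/ is a voiceless stop between vowels /e/ and /i/, so it voices to [g]. /p/ is a voiceless stop between vowels /i/ and /a/, so it voices to [b]. /p/ is a voiceless stop between vowels /a/ and /e/, so it voices to [b]. /gehekipaenapelo/ → gehegibaenabelo.
Rule 2 (intervocalic h-deletion): /h/ occurs between vowels /e/ and /e/, so it deletes. /gehegibaenabelo/ → geegibaenabelo.

geegibaenabelo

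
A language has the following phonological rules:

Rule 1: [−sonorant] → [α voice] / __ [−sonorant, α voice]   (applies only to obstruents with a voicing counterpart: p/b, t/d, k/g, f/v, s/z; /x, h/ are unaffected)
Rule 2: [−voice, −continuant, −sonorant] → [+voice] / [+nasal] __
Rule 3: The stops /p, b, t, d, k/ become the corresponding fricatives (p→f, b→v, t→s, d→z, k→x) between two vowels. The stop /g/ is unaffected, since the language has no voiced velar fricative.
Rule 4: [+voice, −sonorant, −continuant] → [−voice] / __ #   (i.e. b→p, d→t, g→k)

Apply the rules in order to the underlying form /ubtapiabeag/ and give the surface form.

uptafiaveak

Rule 1 (regressive voicing assimilation): /b/ precedes the voiceless obstruent /t/, so it devoices to [p] by assimilation. /ubtapiabeag/ → uptapiabeag.
Rule 2 (post-nasal voicing): no segment meets the environment; /uptapiabeag/ is unchanged.
Rule 3 (intervocalic spirantization): /p/ is a stop between vowels /a/ and /i/, so it spirantizes to the fricative [f]. /b/ is a stop between vowels /a/ and /e/, so it spirantizes to the fricative [v]. /uptapiabeag/ → uptafiaveag.
Rule 4 (final devoicing): /g/ is a voiced stop in word-final position, so it devoices to [k]. /uptafiaveag/ → uptafiaveak.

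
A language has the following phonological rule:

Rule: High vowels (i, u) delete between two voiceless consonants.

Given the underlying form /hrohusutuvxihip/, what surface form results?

/u/ is a high vowel flanked by voiceless consonants /h/ and /s/, so it deletes.
/u/ is a high vowel flanked by voiceless consonants /s/ and /t/, so it deletes.
/i/ is a high vowel flanked by voiceless consonants /x/ and /h/, so it deletes.
/i/ is a high vowel flanked by voiceless consonants /h/ and /p/, so it deletes.
Surface form: [hrohstuvxhp].

hrohstuvxhp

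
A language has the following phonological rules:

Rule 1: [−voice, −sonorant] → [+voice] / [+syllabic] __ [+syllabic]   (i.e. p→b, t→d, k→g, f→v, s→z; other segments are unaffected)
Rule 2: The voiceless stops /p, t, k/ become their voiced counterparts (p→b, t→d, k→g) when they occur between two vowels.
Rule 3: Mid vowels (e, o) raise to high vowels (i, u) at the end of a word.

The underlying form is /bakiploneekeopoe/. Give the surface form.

bagiploneegeoboi

Rule 1 (intervocalic voicing): /k/ is a voiceless obstruent between vowels /a/ and /i/, so it voices to [g]. /k/ is a voiceless obstruent between vowels /e/ and /e/, so it voices to [g]. /p/ is a voiceless obstruent between vowels /o/ and /o/, so it voices to [b]. /bakiploneekeopoe/ → bagiploneegeoboe.
Rule 2 (intervocalic voicing): no segment meets the environment; /bagiploneegeoboe/ is unchanged.
Rule 3 (final vowel raising): /e/ is a mid vowel in word-final position, so it raises to [i]. /bagiploneegeoboe/ → bagiploneegeoboi.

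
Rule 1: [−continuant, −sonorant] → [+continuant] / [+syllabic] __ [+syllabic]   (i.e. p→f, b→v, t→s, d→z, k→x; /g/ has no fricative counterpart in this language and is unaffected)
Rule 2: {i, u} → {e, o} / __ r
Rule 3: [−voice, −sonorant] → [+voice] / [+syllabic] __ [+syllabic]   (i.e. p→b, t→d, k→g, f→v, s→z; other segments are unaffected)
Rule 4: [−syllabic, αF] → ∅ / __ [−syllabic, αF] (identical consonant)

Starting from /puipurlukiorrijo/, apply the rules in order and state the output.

Rule 1 (intervocalic spirantization): /p/ is a stop between vowels /i/ and /u/, so it spirantizes to the fricative [f]. /k/ is a stop between vowels /u/ and /i/, so it spirantizes to the fricative [x]. /puipurlukiorrijo/ → puifurluxiorrijo.
Rule 2 (pre-rhotic lowering): /u/ is a high vowel immediately before /r/, so it lowers to [o]. /puifurluxiorrijo/ → puiforluxiorrijo.
Rule 3 (intervocalic voicing): /f/ is a voiceless obstruent between vowels /i/ and /o/, so it voices to [v]. /puiforluxiorrijo/ → puivorluxiorrijo.
Rule 4 (degemination): /rr/ is a geminate; the first /r/ deletes. /puivorluxiorrijo/ → puivorluxiorijo.

puivorluxiorijo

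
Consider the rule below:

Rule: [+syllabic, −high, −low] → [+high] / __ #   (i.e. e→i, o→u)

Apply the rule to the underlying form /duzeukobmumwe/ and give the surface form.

Scanning /duzeukobmumwe/: /e/ at position 4 is not in the conditioning environment; /o/ at position 7 is not in the conditioning environment; /e/ is a mid vowel in word-final position, so it raises to [i].
Result: [duzeukobmumwi].

duzeukobmumwi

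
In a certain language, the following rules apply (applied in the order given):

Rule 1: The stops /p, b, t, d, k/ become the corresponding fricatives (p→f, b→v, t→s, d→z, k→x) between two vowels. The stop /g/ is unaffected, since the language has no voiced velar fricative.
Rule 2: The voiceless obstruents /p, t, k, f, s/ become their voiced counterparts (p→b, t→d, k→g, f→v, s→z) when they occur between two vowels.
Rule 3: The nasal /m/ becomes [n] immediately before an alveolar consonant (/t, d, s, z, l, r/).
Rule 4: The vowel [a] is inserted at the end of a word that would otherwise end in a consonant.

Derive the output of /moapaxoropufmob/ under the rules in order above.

moavaxorovufmoba

Rule 1 (intervocalic spirantization): /p/ is a stop between vowels /a/ and /a/, so it spirantizes to the fricative [f]. /p/ is a stop between vowels /o/ and /u/, so it spirantizes to the fricative [f]. /moapaxoropufmob/ → moafaxorofufmob.
Rule 2 (intervocalic voicing): /f/ is a voiceless obstruent between vowels /a/ and /a/, so it voices to [v]. /f/ is a voiceless obstruent between vowels /o/ and /u/, so it voices to [v]. /moafaxorofufmob/ → moavaxorovufmob.
Rule 3 (nasal place assimilation): no segment meets the environment; /moavaxorovufmob/ is unchanged.
Rule 4 (final a-epenthesis): the form ends in the consonant /b/, so [a] is inserted word-finally. /moavaxorovufmob/ → moavaxorovufmoba.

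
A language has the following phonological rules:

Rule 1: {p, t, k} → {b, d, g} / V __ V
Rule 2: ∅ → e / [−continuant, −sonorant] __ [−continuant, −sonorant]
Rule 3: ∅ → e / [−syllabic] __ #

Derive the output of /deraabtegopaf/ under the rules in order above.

deraabetegobafe

Rule 1 (intervocalic voicing): /p/ is a voiceless stop between vowels /o/ and /a/, so it voices to [b]. /deraabtegopaf/ → deraabtegobaf.
Rule 2 (stop-cluster e-epenthesis): /b/ and /t/ form a stop–stop cluster, so [e] is inserted between them. /deraabtegobaf/ → deraabetegobaf.
Rule 3 (final e-epenthesis): the form ends in the consonant /f/, so [e] is inserted word-finally. /deraabetegobaf/ → deraabetegobafe.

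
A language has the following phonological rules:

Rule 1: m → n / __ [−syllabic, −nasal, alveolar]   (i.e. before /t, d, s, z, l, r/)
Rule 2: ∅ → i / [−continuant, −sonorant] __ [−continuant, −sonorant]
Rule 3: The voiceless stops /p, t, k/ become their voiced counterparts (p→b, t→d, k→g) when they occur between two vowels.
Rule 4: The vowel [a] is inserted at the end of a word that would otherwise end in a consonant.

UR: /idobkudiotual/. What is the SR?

idobigudioduala

Rule 1 (nasal place assimilation): no segment meets the environment; /idobkudiotual/ is unchanged.
Rule 2 (stop-cluster i-epenthesis): /b/ and /k/ form a stop–stop cluster, so [i] is inserted between them. /idobkudiotual/ → idobikudiotual.
Rule 3 (intervocalic voicing): /k/ is a voiceless stop between vowels /i/ and /u/, so it voices to [g]. /t/ is a voiceless stop between vowels /o/ and /u/, so it voices to [d]. /idobikudiotual/ → idobigudiodual.
Rule 4 (final a-epenthesis): the form ends in the consonant /l/, so [a] is inserted word-finally. /idobigudiodual/ → idobigudioduala.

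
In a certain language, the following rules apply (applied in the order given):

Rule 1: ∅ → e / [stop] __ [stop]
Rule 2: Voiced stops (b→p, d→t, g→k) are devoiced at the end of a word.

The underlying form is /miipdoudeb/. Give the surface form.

miipedoudep

Rule 1 (stop-cluster e-epenthesis): /p/ and /d/ form a stop–stop cluster, so [e] is inserted between them. /miipdoudeb/ → miipedoudeb.
Rule 2 (final devoicing): /b/ is a voiced stop in word-final position, so it devoices to [p]. /miipedoudeb/ → miipedoudep.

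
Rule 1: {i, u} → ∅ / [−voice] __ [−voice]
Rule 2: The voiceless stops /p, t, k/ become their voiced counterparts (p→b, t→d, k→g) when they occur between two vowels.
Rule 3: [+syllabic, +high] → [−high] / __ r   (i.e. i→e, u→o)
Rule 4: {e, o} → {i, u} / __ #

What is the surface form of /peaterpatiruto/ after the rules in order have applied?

peaderpaderudu

Rule 1 (high vowel syncope): no segment meets the environment; /peaterpatiruto/ is unchanged.
Rule 2 (intervocalic voicing): /t/ is a voiceless stop between vowels /a/ and /e/, so it voices to [d]. /t/ is a voiceless stop between vowels /a/ and /i/, so it voices to [d]. /t/ is a voiceless stop between vowels /u/ and /o/, so it voices to [d]. /peaterpatiruto/ → peaderpadirudo.
Rule 3 (pre-rhotic lowering): /i/ is a high vowel immediately before /r/, so it lowers to [e]. /peaderpadirudo/ → peaderpaderudo.
Rule 4 (final vowel raising): /o/ is a mid vowel in word-final position, so it raises to [u]. /peaderpaderudo/ → peaderpaderudu.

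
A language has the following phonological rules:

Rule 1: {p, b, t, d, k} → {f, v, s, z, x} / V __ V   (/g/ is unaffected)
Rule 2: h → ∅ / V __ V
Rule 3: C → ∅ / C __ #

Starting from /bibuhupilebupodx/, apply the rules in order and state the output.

Rule 1 (intervocalic spirantization): /b/ is a stop between vowels /i/ and /u/, so it spirantizes to the fricative [v]. /p/ is a stop between vowels /u/ and /i/, so it spirantizes to the fricative [f]. /b/ is a stop between vowels /e/ and /u/, so it spirantizes to the fricative [v]. /p/ is a stop between vowels /u/ and /o/, so it spirantizes to the fricative [f]. /bibuhupilebupodx/ → bivuhufilevufodx.
Rule 2 (intervocalic h-deletion): /h/ occurs between vowels /u/ and /u/, so it deletes. /bivuhufilevufodx/ → bivuufilevufodx.
Rule 3 (final cluster simplification): /x/ is the second consonant of a word-final cluster /dx/, so it deletes. /bivuufilevufodx/ → bivuufilevufod.

bivuufilevufod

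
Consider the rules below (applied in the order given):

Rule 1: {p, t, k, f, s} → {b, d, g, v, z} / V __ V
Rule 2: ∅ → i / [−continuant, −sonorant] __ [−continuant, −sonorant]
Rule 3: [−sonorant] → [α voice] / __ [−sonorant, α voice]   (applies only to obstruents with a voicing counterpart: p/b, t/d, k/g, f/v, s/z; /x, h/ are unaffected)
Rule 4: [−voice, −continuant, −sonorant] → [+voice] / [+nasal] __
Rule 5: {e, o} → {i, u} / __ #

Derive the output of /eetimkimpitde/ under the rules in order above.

Rule 1 (intervocalic voicing): /t/ is a voiceless obstruent between vowels /e/ and /i/, so it voices to [d]. /eetimkimpitde/ → eedimkimpitde.
Rule 2 (stop-cluster i-epenthesis): /t/ and /d/ form a stop–stop cluster, so [i] is inserted between them. /eedimkimpitde/ → eedimkimpitide.
Rule 3 (regressive voicing assimilation): no segment meets the environment; /eedimkimpitide/ is unchanged.
Rule 4 (post-nasal voicing): /k/ is a voiceless stop immediately after the nasal /m/, so it voices to [g]. /p/ is a voiceless stop immediately after the nasal /m/, so it voices to [b]. /eedimkimpitide/ → eedimgimbitide.
Rule 5 (final vowel raising): /e/ is a mid vowel in word-final position, so it raises to [i]. /eedimgimbitide/ → eedimgimbitidi.

eedimgimbitidi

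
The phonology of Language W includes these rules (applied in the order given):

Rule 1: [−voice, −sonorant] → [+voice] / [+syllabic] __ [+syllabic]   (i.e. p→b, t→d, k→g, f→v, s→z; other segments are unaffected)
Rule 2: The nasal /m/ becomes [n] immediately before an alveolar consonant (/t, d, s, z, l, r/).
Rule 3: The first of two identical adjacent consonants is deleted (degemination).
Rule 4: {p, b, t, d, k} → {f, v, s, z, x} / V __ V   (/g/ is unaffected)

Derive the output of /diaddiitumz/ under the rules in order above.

Rule 1 (intervocalic voicing): /t/ is a voiceless obstruent between vowels /i/ and /u/, so it voices to [d]. /diaddiitumz/ → diaddiidumz.
Rule 2 (nasal place assimilation): /m/ precedes the alveolar consonant /z/, so it assimilates in place to [n]. /diaddiidumz/ → diaddiidunz.
Rule 3 (degemination): /dd/ is a geminate; the first /d/ deletes. /diaddiidunz/ → diadiidunz.
Rule 4 (intervocalic spirantization): /d/ is a stop between vowels /a/ and /i/, so it spirantizes to the fricative [z]. /d/ is a stop between vowels /i/ and /u/, so it spirantizes to the fricative [z]. /diadiidunz/ → diaziizunz.

diaziizunz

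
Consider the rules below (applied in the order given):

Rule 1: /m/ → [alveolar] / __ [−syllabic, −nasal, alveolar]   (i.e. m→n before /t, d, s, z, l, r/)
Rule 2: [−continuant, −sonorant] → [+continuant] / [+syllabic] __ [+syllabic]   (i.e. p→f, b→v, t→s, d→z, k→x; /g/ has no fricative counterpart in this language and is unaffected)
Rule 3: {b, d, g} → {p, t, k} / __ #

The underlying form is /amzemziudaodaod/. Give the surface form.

Rule 1 (nasal place assimilation): /m/ precedes the alveolar consonant /z/, so it assimilates in place to [n]. /m/ precedes the alveolar consonant /z/, so it assimilates in place to [n]. /amzemziudaodaod/ → anzenziudaodaod.
Rule 2 (intervocalic spirantization): /d/ is a stop between vowels /u/ and /a/, so it spirantizes to the fricative [z]. /d/ is a stop between vowels /o/ and /a/, so it spirantizes to the fricative [z]. /anzenziudaodaod/ → anzenziuzaozaod.
Rule 3 (final devoicing): /d/ is a voiced stop in word-final position, so it devoices to [t]. /anzenziuzaozaod/ → anzenziuzaozaot.

anzenziuzaozaot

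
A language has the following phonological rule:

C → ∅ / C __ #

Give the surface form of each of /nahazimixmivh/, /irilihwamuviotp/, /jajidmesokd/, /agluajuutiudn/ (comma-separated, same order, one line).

/nahazimixmivh/: /h/ is the second consonant of a word-final cluster /vh/, so it deletes. → [nahazimixmiv].
/irilihwamuviotp/: /p/ is the second consonant of a word-final cluster /tp/, so it deletes. → [irilihwamuviot].
/jajidmesokd/: /d/ is the second consonant of a word-final cluster /kd/, so it deletes. → [jajidmesok].
/agluajuutiudn/: /n/ is the second consonant of a word-final cluster /dn/, so it deletes. → [agluajuutiud].

nahazimixmiv, irilihwamuviot, jajidmesok, agluajuutiud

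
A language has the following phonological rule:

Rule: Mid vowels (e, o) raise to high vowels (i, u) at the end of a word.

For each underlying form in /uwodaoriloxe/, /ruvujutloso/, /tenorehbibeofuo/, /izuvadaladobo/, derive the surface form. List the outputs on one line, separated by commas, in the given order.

uwodaoriloxi, ruvujutlosu, tenorehbibeofuu, izuvadaladobu

/uwodaoriloxe/: /e/ is a mid vowel in word-final position, so it raises to [i]. → [uwodaoriloxi].
/ruvujutloso/: /o/ is a mid vowel in word-final position, so it raises to [u]. → [ruvujutlosu].
/tenorehbibeofuo/: /o/ is a mid vowel in word-final position, so it raises to [u]. → [tenorehbibeofuu].
/izuvadaladobo/: /o/ is a mid vowel in word-final position, so it raises to [u]. → [izuvadaladobu].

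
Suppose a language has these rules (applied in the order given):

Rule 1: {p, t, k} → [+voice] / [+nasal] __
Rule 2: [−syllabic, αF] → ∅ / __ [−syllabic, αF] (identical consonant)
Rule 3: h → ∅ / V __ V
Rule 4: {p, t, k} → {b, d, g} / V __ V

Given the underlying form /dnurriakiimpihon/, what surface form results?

dnuriagiimbion

Rule 1 (post-nasal voicing): /p/ is a voiceless stop immediately after the nasal /m/, so it voices to [b]. /dnurriakiimpihon/ → dnurriakiimbihon.
Rule 2 (degemination): /rr/ is a geminate; the first /r/ deletes. /dnurriakiimbihon/ → dnuriakiimbihon.
Rule 3 (intervocalic h-deletion): /h/ occurs between vowels /i/ and /o/, so it deletes. /dnuriakiimbihon/ → dnuriakiimbion.
Rule 4 (intervocalic voicing): /k/ is a voiceless stop between vowels /a/ and /i/, so it voices to [g]. /dnuriakiimbion/ → dnuriagiimbion.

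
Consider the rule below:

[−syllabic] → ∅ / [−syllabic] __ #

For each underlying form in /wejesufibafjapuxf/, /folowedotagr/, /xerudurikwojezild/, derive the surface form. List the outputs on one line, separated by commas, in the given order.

wejesufibafjapux, folowedotag, xerudurikwojezil

/wejesufibafjapuxf/: /f/ is the second consonant of a word-final cluster /xf/, so it deletes. → [wejesufibafjapux].
/folowedotagr/: /r/ is the second consonant of a word-final cluster /gr/, so it deletes. → [folowedotag].
/xerudurikwojezild/: /d/ is the second consonant of a word-final cluster /ld/, so it deletes. → [xerudurikwojezil].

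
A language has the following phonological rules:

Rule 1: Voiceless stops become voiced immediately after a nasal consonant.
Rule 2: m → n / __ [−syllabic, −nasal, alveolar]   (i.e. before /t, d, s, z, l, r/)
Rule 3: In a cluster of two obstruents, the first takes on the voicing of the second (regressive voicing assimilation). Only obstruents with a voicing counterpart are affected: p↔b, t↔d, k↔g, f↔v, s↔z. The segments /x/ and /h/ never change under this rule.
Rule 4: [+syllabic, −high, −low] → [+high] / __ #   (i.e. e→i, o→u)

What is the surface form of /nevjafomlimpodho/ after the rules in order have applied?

Rule 1 (post-nasal voicing): /p/ is a voiceless stop immediately after the nasal /m/, so it voices to [b]. /nevjafomlimpodho/ → nevjafomlimbodho.
Rule 2 (nasal place assimilation): /m/ precedes the alveolar consonant /l/, so it assimilates in place to [n]. /nevjafomlimbodho/ → nevjafonlimbodho.
Rule 3 (regressive voicing assimilation): /d/ precedes the voiceless obstruent /h/, so it devoices to [t] by assimilation. /nevjafonlimbodho/ → nevjafonlimbotho.
Rule 4 (final vowel raising): /o/ is a mid vowel in word-final position, so it raises to [u]. /nevjafonlimbotho/ → nevjafonlimbothu.

nevjafonlimbothu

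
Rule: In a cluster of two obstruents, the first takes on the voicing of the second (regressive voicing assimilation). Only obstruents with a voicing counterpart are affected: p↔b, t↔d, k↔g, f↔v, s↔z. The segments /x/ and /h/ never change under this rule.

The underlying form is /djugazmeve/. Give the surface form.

No segment of /djugazmeve/ meets the structural description of the rule, so the form surfaces unchanged.

djugazmeve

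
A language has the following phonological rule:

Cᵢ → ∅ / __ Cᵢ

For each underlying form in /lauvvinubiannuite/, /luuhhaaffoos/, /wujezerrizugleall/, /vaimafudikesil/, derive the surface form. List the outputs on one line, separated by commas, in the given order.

/lauvvinubiannuite/: /vv/ is a geminate; the first /v/ deletes. /nn/ is a geminate; the first /n/ deletes. → [lauvinubianuite].
/luuhhaaffoos/: /hh/ is a geminate; the first /h/ deletes. /ff/ is a geminate; the first /f/ deletes. → [luuhaafoos].
/wujezerrizugleall/: /rr/ is a geminate; the first /r/ deletes. /ll/ is a geminate; the first /l/ deletes. → [wujezerizugleal].
/vaimafudikesil/: the rule's environment is not met; surfaces unchanged as [vaimafudikesil].

lauvinubianuite, luuhaafoos, wujezerizugleal, vaimafudikesil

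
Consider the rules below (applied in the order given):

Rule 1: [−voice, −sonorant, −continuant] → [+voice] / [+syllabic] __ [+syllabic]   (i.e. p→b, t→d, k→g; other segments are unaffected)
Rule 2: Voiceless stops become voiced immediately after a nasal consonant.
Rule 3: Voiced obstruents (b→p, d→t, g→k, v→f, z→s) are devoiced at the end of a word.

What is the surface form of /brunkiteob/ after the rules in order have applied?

Rule 1 (intervocalic voicing): /t/ is a voiceless stop between vowels /i/ and /e/, so it voices to [d]. /brunkiteob/ → brunkideob.
Rule 2 (post-nasal voicing): /k/ is a voiceless stop immediately after the nasal /n/, so it voices to [g]. /brunkideob/ → brungideob.
Rule 3 (final devoicing): /b/ is a voiced obstruent in word-final position, so it devoices to [p]. /brungideob/ → brungideop.

brungideop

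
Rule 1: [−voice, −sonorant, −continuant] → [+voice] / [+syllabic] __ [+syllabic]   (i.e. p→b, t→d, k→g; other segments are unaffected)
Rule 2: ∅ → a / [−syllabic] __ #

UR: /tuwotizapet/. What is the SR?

tuwodizabeta

Rule 1 (intervocalic voicing): /t/ is a voiceless stop between vowels /o/ and /i/, so it voices to [d]. /p/ is a voiceless stop between vowels /a/ and /e/, so it voices to [b]. /tuwotizapet/ → tuwodizabet.
Rule 2 (final a-epenthesis): the form ends in the consonant /t/, so [a] is inserted word-finally. /tuwodizabet/ → tuwodizabeta.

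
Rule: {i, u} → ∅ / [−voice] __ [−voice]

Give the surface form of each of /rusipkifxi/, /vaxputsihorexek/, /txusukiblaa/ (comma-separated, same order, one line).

/rusipkifxi/: /i/ is a high vowel flanked by voiceless consonants /s/ and /p/, so it deletes. /i/ is a high vowel flanked by voiceless consonants /k/ and /f/, so it deletes. → [ruspkfxi].
/vaxputsihorexek/: /u/ is a high vowel flanked by voiceless consonants /p/ and /t/, so it deletes. /i/ is a high vowel flanked by voiceless consonants /s/ and /h/, so it deletes. → [vaxptshorexek].
/txusukiblaa/: /u/ is a high vowel flanked by voiceless consonants /x/ and /s/, so it deletes. /u/ is a high vowel flanked by voiceless consonants /s/ and /k/, so it deletes. → [txskiblaa].

ruspkfxi, vaxptshorexek, txskiblaa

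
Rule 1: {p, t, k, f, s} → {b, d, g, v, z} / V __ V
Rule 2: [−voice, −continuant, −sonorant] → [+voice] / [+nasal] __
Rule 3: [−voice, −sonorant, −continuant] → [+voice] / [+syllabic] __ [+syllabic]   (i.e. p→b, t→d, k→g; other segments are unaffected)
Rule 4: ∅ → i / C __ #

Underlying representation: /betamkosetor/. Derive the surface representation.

bedamgozedori

Rule 1 (intervocalic voicing): /t/ is a voiceless obstruent between vowels /e/ and /a/, so it voices to [d]. /s/ is a voiceless obstruent between vowels /o/ and /e/, so it voices to [z]. /t/ is a voiceless obstruent between vowels /e/ and /o/, so it voices to [d]. /betamkosetor/ → bedamkozedor.
Rule 2 (post-nasal voicing): /k/ is a voiceless stop immediately after the nasal /m/, so it voices to [g]. /bedamkozedor/ → bedamgozedor.
Rule 3 (intervocalic voicing): no segment meets the environment; /bedamgozedor/ is unchanged.
Rule 4 (final i-epenthesis): the form ends in the consonant /r/, so [i] is inserted word-finally. /bedamgozedor/ → bedamgozedori.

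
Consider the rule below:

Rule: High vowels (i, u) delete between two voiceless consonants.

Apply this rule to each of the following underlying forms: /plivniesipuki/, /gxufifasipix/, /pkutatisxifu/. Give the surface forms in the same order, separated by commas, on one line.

plivniespki, gxffaspx, pktatsxfu

/plivniesipuki/: /i/ is a high vowel flanked by voiceless consonants /s/ and /p/, so it deletes. /u/ is a high vowel flanked by voiceless consonants /p/ and /k/, so it deletes. → [plivniespki].
/gxufifasipix/: /u/ is a high vowel flanked by voiceless consonants /x/ and /f/, so it deletes. /i/ is a high vowel flanked by voiceless consonants /f/ and /f/, so it deletes. /i/ is a high vowel flanked by voiceless consonants /s/ and /p/, so it deletes. /i/ is a high vowel flanked by voiceless consonants /p/ and /x/, so it deletes. → [gxffaspx].
/pkutatisxifu/: /u/ is a high vowel flanked by voiceless consonants /k/ and /t/, so it deletes. /i/ is a high vowel flanked by voiceless consonants /t/ and /s/, so it deletes. /i/ is a high vowel flanked by voiceless consonants /x/ and /f/, so it deletes. → [pktatsxfu].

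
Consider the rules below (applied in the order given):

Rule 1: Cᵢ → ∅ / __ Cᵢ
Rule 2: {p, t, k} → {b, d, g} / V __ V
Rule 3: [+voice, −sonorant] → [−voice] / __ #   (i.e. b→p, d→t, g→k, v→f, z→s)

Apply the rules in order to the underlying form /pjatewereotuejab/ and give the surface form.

Rule 1 (degemination): no segment meets the environment; /pjatewereotuejab/ is unchanged.
Rule 2 (intervocalic voicing): /t/ is a voiceless stop between vowels /a/ and /e/, so it voices to [d]. /t/ is a voiceless stop between vowels /o/ and /u/, so it voices to [d]. /pjatewereotuejab/ → pjadewereoduejab.
Rule 3 (final devoicing): /b/ is a voiced obstruent in word-final position, so it devoices to [p]. /pjadewereoduejab/ → pjadewereoduejap.

pjadewereoduejap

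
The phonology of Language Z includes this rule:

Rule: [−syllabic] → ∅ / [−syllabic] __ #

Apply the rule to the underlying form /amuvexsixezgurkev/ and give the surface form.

No segment of /amuvexsixezgurkev/ meets the structural description of the rule, so the form surfaces unchanged.

amuvexsixezgurkev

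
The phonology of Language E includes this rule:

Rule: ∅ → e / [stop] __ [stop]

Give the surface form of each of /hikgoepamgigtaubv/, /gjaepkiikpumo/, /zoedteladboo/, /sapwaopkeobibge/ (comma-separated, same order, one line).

hikegoepamgigetaubv, gjaepekiikepumo, zoedeteladeboo, sapwaopekeobibege

/hikgoepamgigtaubv/: /k/ and /g/ form a stop–stop cluster, so [e] is inserted between them. /g/ and /t/ form a stop–stop cluster, so [e] is inserted between them. → [hikegoepamgigetaubv].
/gjaepkiikpumo/: /p/ and /k/ form a stop–stop cluster, so [e] is inserted between them. /k/ and /p/ form a stop–stop cluster, so [e] is inserted between them. → [gjaepekiikepumo].
/zoedteladboo/: /d/ and /t/ form a stop–stop cluster, so [e] is inserted between them. /d/ and /b/ form a stop–stop cluster, so [e] is inserted between them. → [zoedeteladeboo].
/sapwaopkeobibge/: /p/ and /k/ form a stop–stop cluster, so [e] is inserted between them. /b/ and /g/ form a stop–stop cluster, so [e] is inserted between them. → [sapwaopekeobibege].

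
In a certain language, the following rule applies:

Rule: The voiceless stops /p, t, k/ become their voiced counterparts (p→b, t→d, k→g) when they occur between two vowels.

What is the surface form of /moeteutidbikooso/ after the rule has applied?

moedeudidbigooso

/t/ is a voiceless stop between vowels /e/ and /e/, so it voices to [d].
/t/ is a voiceless stop between vowels /u/ and /i/, so it voices to [d].
/k/ is a voiceless stop between vowels /i/ and /o/, so it voices to [g].
Surface form: [moedeudidbigooso].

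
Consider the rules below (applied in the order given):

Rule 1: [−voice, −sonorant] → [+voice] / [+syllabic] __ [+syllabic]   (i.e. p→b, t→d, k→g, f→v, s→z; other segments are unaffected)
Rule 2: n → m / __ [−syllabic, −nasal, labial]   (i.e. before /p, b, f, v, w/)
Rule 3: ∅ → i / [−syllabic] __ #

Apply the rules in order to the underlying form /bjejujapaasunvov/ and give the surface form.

Rule 1 (intervocalic voicing): /p/ is a voiceless obstruent between vowels /a/ and /a/, so it voices to [b]. /s/ is a voiceless obstruent between vowels /a/ and /u/, so it voices to [z]. /bjejujapaasunvov/ → bjejujabaazunvov.
Rule 2 (nasal place assimilation): /n/ precedes the labial consonant /v/, so it assimilates in place to [m]. /bjejujabaazunvov/ → bjejujabaazumvov.
Rule 3 (final i-epenthesis): the form ends in the consonant /v/, so [i] is inserted word-finally. /bjejujabaazumvov/ → bjejujabaazumvovi.

bjejujabaazumvovi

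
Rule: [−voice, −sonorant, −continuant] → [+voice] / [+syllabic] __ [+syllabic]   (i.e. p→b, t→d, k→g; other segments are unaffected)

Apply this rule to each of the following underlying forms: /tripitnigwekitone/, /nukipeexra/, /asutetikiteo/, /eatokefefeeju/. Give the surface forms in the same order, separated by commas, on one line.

tribitnigwegidone, nugibeexra, asudedigideo, eadogefefeeju

/tripitnigwekitone/: /p/ is a voiceless stop between vowels /i/ and /i/, so it voices to [b]. /k/ is a voiceless stop between vowels /e/ and /i/, so it voices to [g]. /t/ is a voiceless stop between vowels /i/ and /o/, so it voices to [d]. → [tribitnigwegidone].
/nukipeexra/: /k/ is a voiceless stop between vowels /u/ and /i/, so it voices to [g]. /p/ is a voiceless stop between vowels /i/ and /e/, so it voices to [b]. → [nugibeexra].
/asutetikiteo/: /t/ is a voiceless stop between vowels /u/ and /e/, so it voices to [d]. /t/ is a voiceless stop between vowels /e/ and /i/, so it voices to [d]. /k/ is a voiceless stop between vowels /i/ and /i/, so it voices to [g]. /t/ is a voiceless stop between vowels /i/ and /e/, so it voices to [d]. → [asudedigideo].
/eatokefefeeju/: /t/ is a voiceless stop between vowels /a/ and /o/, so it voices to [d]. /k/ is a voiceless stop between vowels /o/ and /e/, so it voices to [g]. → [eadogefefeeju].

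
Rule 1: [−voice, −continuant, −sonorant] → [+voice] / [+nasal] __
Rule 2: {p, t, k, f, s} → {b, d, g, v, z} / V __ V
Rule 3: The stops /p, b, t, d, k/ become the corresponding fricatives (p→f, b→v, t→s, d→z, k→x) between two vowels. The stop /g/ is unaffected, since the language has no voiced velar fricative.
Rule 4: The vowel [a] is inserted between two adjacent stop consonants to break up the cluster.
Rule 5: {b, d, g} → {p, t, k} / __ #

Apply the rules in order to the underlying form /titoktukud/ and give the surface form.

tizokatugut

Rule 1 (post-nasal voicing): no segment meets the environment; /titoktukud/ is unchanged.
Rule 2 (intervocalic voicing): /t/ is a voiceless obstruent between vowels /i/ and /o/, so it voices to [d]. /k/ is a voiceless obstruent between vowels /u/ and /u/, so it voices to [g]. /titoktukud/ → tidoktugud.
Rule 3 (intervocalic spirantization): /d/ is a stop between vowels /i/ and /o/, so it spirantizes to the fricative [z]. /tidoktugud/ → tizoktugud.
Rule 4 (stop-cluster a-epenthesis): /k/ and /t/ form a stop–stop cluster, so [a] is inserted between them. /tizoktugud/ → tizokatugud.
Rule 5 (final devoicing): /d/ is a voiced stop in word-final position, so it devoices to [t]. /tizokatugud/ → tizokatugut.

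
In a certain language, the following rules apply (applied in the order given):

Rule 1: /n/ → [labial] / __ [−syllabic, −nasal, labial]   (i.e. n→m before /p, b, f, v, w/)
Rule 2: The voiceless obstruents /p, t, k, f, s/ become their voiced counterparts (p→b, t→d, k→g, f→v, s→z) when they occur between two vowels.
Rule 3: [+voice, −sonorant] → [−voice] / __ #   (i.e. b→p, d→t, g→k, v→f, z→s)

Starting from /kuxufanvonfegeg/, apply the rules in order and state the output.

Rule 1 (nasal place assimilation): /n/ precedes the labial consonant /v/, so it assimilates in place to [m]. /n/ precedes the labial consonant /f/, so it assimilates in place to [m]. /kuxufanvonfegeg/ → kuxufamvomfegeg.
Rule 2 (intervocalic voicing): /f/ is a voiceless obstruent between vowels /u/ and /a/, so it voices to [v]. /kuxufamvomfegeg/ → kuxuvamvomfegeg.
Rule 3 (final devoicing): /g/ is a voiced obstruent in word-final position, so it devoices to [k]. /kuxuvamvomfegeg/ → kuxuvamvomfegek.

kuxuvamvomfegek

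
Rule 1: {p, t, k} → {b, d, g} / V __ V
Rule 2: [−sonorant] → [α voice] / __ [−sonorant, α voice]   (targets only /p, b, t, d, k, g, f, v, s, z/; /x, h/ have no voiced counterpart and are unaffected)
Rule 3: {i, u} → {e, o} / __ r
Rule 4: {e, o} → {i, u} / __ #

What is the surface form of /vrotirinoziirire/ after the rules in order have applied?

Rule 1 (intervocalic voicing): /t/ is a voiceless stop between vowels /o/ and /i/, so it voices to [d]. /vrotirinoziirire/ → vrodirinoziirire.
Rule 2 (regressive voicing assimilation): no segment meets the environment; /vrodirinoziirire/ is unchanged.
Rule 3 (pre-rhotic lowering): /i/ is a high vowel immediately before /r/, so it lowers to [e]. /i/ is a high vowel immediately before /r/, so it lowers to [e]. /i/ is a high vowel immediately before /r/, so it lowers to [e]. /vrodirinoziirire/ → vroderinozierere.
Rule 4 (final vowel raising): /e/ is a mid vowel in word-final position, so it raises to [i]. /vroderinozierere/ → vroderinoziereri.

vroderinoziereri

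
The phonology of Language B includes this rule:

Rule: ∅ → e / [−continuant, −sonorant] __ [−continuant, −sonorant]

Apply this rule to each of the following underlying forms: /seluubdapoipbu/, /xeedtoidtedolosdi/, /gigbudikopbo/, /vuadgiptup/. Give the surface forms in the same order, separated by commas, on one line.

/seluubdapoipbu/: /b/ and /d/ form a stop–stop cluster, so [e] is inserted between them. /p/ and /b/ form a stop–stop cluster, so [e] is inserted between them. → [seluubedapoipebu].
/xeedtoidtedolosdi/: /d/ and /t/ form a stop–stop cluster, so [e] is inserted between them. /d/ and /t/ form a stop–stop cluster, so [e] is inserted between them. → [xeedetoidetedolosdi].
/gigbudikopbo/: /g/ and /b/ form a stop–stop cluster, so [e] is inserted between them. /p/ and /b/ form a stop–stop cluster, so [e] is inserted between them. → [gigebudikopebo].
/vuadgiptup/: /d/ and /g/ form a stop–stop cluster, so [e] is inserted between them. /p/ and /t/ form a stop–stop cluster, so [e] is inserted between them. → [vuadegipetup].

seluubedapoipebu, xeedetoidetedolosdi, gigebudikopebo, vuadegipetup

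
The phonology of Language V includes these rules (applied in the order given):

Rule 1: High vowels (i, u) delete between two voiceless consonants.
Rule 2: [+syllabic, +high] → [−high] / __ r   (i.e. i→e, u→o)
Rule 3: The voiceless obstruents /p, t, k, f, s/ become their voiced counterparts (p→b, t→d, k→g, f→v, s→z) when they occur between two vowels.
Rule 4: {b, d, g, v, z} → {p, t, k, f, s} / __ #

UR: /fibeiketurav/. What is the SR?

fibeigedoraf

Rule 1 (high vowel syncope): no segment meets the environment; /fibeiketurav/ is unchanged.
Rule 2 (pre-rhotic lowering): /u/ is a high vowel immediately before /r/, so it lowers to [o]. /fibeiketurav/ → fibeiketorav.
Rule 3 (intervocalic voicing): /k/ is a voiceless obstruent between vowels /i/ and /e/, so it voices to [g]. /t/ is a voiceless obstruent between vowels /e/ and /o/, so it voices to [d]. /fibeiketorav/ → fibeigedorav.
Rule 4 (final devoicing): /v/ is a voiced obstruent in word-final position, so it devoices to [f]. /fibeigedorav/ → fibeigedoraf.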